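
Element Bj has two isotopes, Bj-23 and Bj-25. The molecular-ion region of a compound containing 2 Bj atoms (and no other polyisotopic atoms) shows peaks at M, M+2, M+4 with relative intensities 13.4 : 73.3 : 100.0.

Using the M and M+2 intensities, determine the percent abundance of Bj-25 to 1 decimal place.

Let p = fractional abundance of Bj-23. I(M+2)/I(M) = [C(2,1)·p^1·(1−p)] / p^2 = 2·(1−p)/p = 73.3/13.4 = 5.4701
(1−p)/p = 5.4701/2 = 2.7351  ⇒  p = 1/(1 + 2.7351) = 0.2677
Bj-23: 26.8%, Bj-25: 73.2%.

73.2%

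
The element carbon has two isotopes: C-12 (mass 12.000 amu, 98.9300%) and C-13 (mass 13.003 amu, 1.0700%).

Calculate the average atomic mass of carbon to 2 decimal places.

Average mass = Σ (abundance × isotope mass) = 0.989300 × 12.000 + 0.010700 × 13.003
= 11.8716 + 0.1391 = 12.0107 amu

12.01 amu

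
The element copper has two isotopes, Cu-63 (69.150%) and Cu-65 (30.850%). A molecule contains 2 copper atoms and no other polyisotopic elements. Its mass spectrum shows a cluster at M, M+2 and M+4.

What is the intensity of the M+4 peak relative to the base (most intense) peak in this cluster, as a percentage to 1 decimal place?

19.9%

(0.69150 + 0.30850)^2 gives M 0.4782, M+2 0.4267, M+4 0.0952; the largest is M.
P(M) = C(2,0) × 0.69150^2 × 0.30850^0 = 1 × 0.47817225 × 1.0000 = 0.478172 (base)
P(M+4) = C(2,2) × 0.69150^0 × 0.30850^2 = 1 × 1.0000 × 0.09517225 = 0.095172
Relative intensity = 0.095172 / 0.478172 × 100 = 19.9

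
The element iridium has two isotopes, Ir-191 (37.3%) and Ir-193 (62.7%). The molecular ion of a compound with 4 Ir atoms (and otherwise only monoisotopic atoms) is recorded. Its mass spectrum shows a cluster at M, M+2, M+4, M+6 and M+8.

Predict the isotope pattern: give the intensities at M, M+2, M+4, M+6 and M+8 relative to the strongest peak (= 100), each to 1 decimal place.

5.3 : 35.4 : 89.2 : 100.0 : 42.0

Expanding (0.373 + 0.627)^4:
P(M) = 0.373^4 = 0.019357
P(M+2) = 4 × 0.373^3 × 0.627^1 = 0.130153
P(M+4) = 6 × 0.373^2 × 0.627^2 = 0.328174
P(M+6) = 4 × 0.373^1 × 0.627^3 = 0.367766
P(M+8) = 0.627^4 = 0.154550
The M+6 peak is largest (0.367766); scaling to 100 gives 5.3 : 35.4 : 89.2 : 100.0 : 42.0.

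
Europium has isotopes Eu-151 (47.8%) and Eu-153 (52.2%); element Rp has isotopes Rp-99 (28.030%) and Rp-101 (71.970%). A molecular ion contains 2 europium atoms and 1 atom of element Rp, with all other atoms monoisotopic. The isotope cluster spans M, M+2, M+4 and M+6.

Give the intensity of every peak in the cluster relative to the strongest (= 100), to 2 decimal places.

14.70 : 69.87 : 100.00 : 45.03

Europium pattern (n=2): 0.228484 : 0.499032 : 0.272484
Element Rp pattern (n=1): 0.2803 : 0.7197
Convolve the two distributions (both contribute in 2-u steps):
  M: 0.228484×0.2803 = 0.064044
  M+2: 0.228484×0.7197 + 0.499032×0.2803 = 0.304319
  M+4: 0.499032×0.7197 + 0.272484×0.2803 = 0.435531
  M+6: 0.272484×0.7197 = 0.196107
Scale to base peak (0.435531) = 100: 14.70 : 69.87 : 100.00 : 45.03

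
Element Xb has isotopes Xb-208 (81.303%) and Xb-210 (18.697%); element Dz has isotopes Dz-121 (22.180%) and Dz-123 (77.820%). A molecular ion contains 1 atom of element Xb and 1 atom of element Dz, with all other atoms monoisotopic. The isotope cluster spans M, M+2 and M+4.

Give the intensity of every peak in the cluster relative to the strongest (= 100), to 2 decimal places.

26.75 : 100.00 : 21.58

Element Xb pattern (n=1): 0.81303 : 0.18697
Element Dz pattern (n=1): 0.2218 : 0.7782
Convolve the two distributions (both contribute in 2-u steps):
  M: 0.81303×0.2218 = 0.180330
  M+2: 0.81303×0.7782 + 0.18697×0.2218 = 0.674170
  M+4: 0.18697×0.7782 = 0.145500
Scale to base peak (0.674170) = 100: 26.75 : 100.00 : 21.58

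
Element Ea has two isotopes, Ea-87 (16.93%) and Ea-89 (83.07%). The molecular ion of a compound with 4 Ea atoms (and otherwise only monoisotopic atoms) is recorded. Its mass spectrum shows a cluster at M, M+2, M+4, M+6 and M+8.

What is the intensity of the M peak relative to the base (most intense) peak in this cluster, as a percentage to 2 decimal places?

Binomial terms of (0.1693 + 0.8307)^4: M 0.0008, M+2 0.0161, M+4 0.1187, M+6 0.3882, M+8 0.4762 → M+8 is the base peak.
P(M+8) = C(4,4) × 0.1693^0 × 0.8307^4 = 1 × 1.0000 × 0.47618624 = 0.476186 (base)
P(M) = C(4,0) × 0.1693^4 × 0.8307^0 = 1 × 0.00082154 × 1.0000 = 0.000822
Relative intensity = 0.000822 / 0.476186 × 100 = 0.17

0.17%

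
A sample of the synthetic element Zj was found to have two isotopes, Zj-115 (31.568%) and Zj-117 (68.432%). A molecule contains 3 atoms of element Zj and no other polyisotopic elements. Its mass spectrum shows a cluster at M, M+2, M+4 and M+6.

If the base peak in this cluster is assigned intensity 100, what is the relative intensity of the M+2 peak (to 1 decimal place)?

46.1

Binomial terms of (0.31568 + 0.68432)^3: M 0.0315, M+2 0.2046, M+4 0.4435, M+6 0.3205 → M+4 is the base peak.
P(M+4) = C(3,2) × 0.31568^1 × 0.68432^2 = 3 × 0.31568 × 0.46829386 = 0.443493 (base)
P(M+2) = C(3,1) × 0.31568^2 × 0.68432^1 = 3 × 0.09965386 × 0.68432 = 0.204585
Relative intensity = 0.204585 / 0.443493 × 100 = 46.1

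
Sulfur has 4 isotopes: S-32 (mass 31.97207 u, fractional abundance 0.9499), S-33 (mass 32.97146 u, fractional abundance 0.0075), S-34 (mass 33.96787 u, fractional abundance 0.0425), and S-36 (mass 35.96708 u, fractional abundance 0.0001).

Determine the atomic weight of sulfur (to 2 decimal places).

Average mass = Σ (abundance × isotope mass) = 0.9499 × 31.97207 + 0.0075 × 32.97146 + 0.0425 × 33.96787 + 0.0001 × 35.96708
= 30.370269 + 0.247286 + 1.443634 + 0.003597 = 32.064786 u

32.06 u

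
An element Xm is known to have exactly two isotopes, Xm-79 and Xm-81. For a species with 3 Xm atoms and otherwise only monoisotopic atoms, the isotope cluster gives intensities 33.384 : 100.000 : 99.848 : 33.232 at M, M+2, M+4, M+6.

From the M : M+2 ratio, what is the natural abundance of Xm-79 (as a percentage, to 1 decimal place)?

50.0%

If p is the fraction of Xm that is Xm-79, then I(M+2)/I(M) = [C(3,1)·p^2·(1−p)] / p^3 = 3·(1−p)/p = 100.000/33.384 = 2.9954
(1−p)/p = 2.9954/3 = 0.9985  ⇒  p = 1/(1 + 0.9985) = 0.5004
Xm-79: 50.0%, Xm-81: 50.0%.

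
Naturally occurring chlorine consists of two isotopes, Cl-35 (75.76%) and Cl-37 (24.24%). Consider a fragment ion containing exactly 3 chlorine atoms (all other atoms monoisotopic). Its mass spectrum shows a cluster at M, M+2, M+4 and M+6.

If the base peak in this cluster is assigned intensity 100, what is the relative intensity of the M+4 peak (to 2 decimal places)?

Binomial terms of (0.7576 + 0.2424)^3: M 0.4348, M+2 0.4174, M+4 0.1335, M+6 0.0142 → M is the base peak.
P(M) = C(3,0) × 0.7576^3 × 0.2424^0 = 1 × 0.4348304 × 1.0000 = 0.434830 (base)
P(M+4) = C(3,2) × 0.7576^1 × 0.2424^2 = 3 × 0.7576 × 0.05875776 = 0.133545
Relative intensity = 0.133545 / 0.434830 × 100 = 30.71

30.71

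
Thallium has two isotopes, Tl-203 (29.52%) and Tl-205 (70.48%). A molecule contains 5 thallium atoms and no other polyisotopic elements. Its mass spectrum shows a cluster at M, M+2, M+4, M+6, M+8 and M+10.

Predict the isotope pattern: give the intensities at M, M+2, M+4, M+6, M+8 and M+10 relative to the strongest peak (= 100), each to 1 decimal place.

Each Tl atom is independently Tl-203 (p = 0.2952) or Tl-205 (q = 0.7048); the cluster is the binomial expansion (p + q)^5.
P(M) = 0.2952^5 = 0.002242
P(M+2) = 5 × 0.2952^4 × 0.7048^1 = 0.026761
P(M+4) = 10 × 0.2952^3 × 0.7048^2 = 0.127785
P(M+6) = 10 × 0.2952^2 × 0.7048^3 = 0.305092
P(M+8) = 5 × 0.2952^1 × 0.7048^4 = 0.364208
P(M+10) = 0.7048^5 = 0.173912
The M+8 peak is largest (0.364208); scaling to 100 gives 0.6 : 7.3 : 35.1 : 83.8 : 100.0 : 47.8.

0.6 : 7.3 : 35.1 : 83.8 : 100.0 : 47.8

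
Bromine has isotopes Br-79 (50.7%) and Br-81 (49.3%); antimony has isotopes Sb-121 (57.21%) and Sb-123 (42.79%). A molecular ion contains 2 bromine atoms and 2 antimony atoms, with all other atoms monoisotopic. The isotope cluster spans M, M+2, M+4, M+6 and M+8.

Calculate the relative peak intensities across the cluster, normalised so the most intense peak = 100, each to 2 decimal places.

22.65 : 77.95 : 100.00 : 56.69 : 11.98

Bromine pattern (n=2): 0.257049 : 0.499902 : 0.243049
Antimony pattern (n=2): 0.32729841 : 0.48960318 : 0.18309841
Convolve the two distributions (both contribute in 2-u steps):
  M: 0.257049×0.32729841 = 0.084132
  M+2: 0.257049×0.48960318 + 0.499902×0.32729841 = 0.289469
  M+4: 0.257049×0.18309841 + 0.499902×0.48960318 + 0.243049×0.32729841 = 0.371368
  M+6: 0.499902×0.18309841 + 0.243049×0.48960318 = 0.210529
  M+8: 0.243049×0.18309841 = 0.044502
Scale to base peak (0.371368) = 100: 22.65 : 77.95 : 100.00 : 56.69 : 11.98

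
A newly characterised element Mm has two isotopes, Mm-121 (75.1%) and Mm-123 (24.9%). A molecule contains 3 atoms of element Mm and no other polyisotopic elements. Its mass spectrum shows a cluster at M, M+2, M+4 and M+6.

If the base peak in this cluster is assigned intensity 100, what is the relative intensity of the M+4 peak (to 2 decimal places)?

(0.751 + 0.249)^3 gives M 0.4236, M+2 0.4213, M+4 0.1397, M+6 0.0154; the largest is M.
P(M) = C(3,0) × 0.751^3 × 0.249^0 = 1 × 0.42356475 × 1.0000 = 0.423565 (base)
P(M+4) = C(3,2) × 0.751^1 × 0.249^2 = 3 × 0.7510 × 0.062001 = 0.139688
Relative intensity = 0.139688 / 0.423565 × 100 = 32.98

32.98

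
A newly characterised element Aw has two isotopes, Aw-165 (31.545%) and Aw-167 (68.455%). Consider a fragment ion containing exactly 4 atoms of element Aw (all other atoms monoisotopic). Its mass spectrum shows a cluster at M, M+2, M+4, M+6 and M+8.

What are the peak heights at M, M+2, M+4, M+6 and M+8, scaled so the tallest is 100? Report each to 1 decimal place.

The 4 Aw atoms are independent, so intensities follow the terms of (0.31545 + 0.68455)^4.
P(M) = 0.31545^4 = 0.009902
P(M+2) = 4 × 0.31545^3 × 0.68455^1 = 0.085952
P(M+4) = 6 × 0.31545^2 × 0.68455^2 = 0.279784
P(M+6) = 4 × 0.31545^1 × 0.68455^3 = 0.404768
P(M+8) = 0.68455^4 = 0.219594
The M+6 peak is largest (0.404768); scaling to 100 gives 2.4 : 21.2 : 69.1 : 100.0 : 54.3.

2.4 : 21.2 : 69.1 : 100.0 : 54.3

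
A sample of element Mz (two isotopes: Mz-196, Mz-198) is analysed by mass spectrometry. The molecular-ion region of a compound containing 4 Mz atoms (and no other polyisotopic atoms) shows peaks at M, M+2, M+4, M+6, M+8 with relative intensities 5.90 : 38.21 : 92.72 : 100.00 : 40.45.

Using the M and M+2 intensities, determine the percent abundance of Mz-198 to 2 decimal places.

61.82%

Let p = fractional abundance of Mz-196. I(M+2)/I(M) = [C(4,1)·p^3·(1−p)] / p^4 = 4·(1−p)/p = 38.21/5.90 = 6.4763
(1−p)/p = 6.4763/4 = 1.6191  ⇒  p = 1/(1 + 1.6191) = 0.3818
Mz-196: 38.18%, Mz-198: 61.82%.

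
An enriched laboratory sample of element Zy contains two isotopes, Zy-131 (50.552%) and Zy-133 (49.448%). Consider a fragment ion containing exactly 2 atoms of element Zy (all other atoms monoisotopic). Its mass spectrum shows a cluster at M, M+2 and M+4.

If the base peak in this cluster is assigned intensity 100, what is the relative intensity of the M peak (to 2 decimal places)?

Term probabilities: M 0.2556, M+2 0.4999, M+4 0.2445. Base peak = M+2.
P(M+2) = C(2,1) × 0.50552^1 × 0.49448^1 = 2 × 0.50552 × 0.49448 = 0.499939 (base)
P(M) = C(2,0) × 0.50552^2 × 0.49448^0 = 1 × 0.25555047 × 1.0000 = 0.255550
Relative intensity = 0.255550 / 0.499939 × 100 = 51.12

51.12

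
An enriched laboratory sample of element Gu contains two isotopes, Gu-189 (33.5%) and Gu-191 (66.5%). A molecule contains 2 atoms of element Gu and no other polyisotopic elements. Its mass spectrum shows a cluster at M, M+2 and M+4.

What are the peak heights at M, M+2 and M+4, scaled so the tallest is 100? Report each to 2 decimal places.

Expanding (0.335 + 0.665)^2:
P(M) = 0.335^2 = 0.112225
P(M+2) = 2 × 0.335^1 × 0.665^1 = 0.445550
P(M+4) = 0.665^2 = 0.442225
The M+2 peak is largest (0.445550); scaling to 100 gives 25.19 : 100.00 : 99.25.

25.19 : 100.00 : 99.25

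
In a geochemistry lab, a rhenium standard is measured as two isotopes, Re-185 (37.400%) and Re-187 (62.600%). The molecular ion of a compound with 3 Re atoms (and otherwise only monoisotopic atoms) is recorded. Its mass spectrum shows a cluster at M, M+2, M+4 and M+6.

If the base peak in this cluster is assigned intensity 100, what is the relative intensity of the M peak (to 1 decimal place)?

Binomial terms of (0.37400 + 0.62600)^3: M 0.0523, M+2 0.2627, M+4 0.4397, M+6 0.2453 → M+4 is the base peak.
P(M+4) = C(3,2) × 0.37400^1 × 0.62600^2 = 3 × 0.3740 × 0.391876 = 0.439685 (base)
P(M) = C(3,0) × 0.37400^3 × 0.62600^0 = 1 × 0.05231362 × 1.0000 = 0.052314
Relative intensity = 0.052314 / 0.439685 × 100 = 11.9

11.9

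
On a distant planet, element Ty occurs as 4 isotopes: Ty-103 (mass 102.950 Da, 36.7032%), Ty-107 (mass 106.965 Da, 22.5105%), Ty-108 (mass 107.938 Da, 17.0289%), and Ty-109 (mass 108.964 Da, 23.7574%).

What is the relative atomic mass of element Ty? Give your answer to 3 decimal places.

106.132 Da

Ar = Σ fᵢ·mᵢ = 0.367032 × 102.950 + 0.225105 × 106.965 + 0.170289 × 107.938 + 0.237574 × 108.964
= 37.7859 + 24.0784 + 18.3807 + 25.8870 = 106.1320 Da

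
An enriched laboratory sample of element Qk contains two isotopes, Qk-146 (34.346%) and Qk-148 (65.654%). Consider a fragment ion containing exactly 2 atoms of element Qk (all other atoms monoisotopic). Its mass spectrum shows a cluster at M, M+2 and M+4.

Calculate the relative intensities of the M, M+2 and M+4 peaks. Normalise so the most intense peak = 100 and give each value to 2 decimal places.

Expanding (0.34346 + 0.65654)^2:
P(M) = 0.34346^2 = 0.117965
P(M+2) = 2 × 0.34346^1 × 0.65654^1 = 0.450990
P(M+4) = 0.65654^2 = 0.431045
The M+2 peak is largest (0.450990); scaling to 100 gives 26.16 : 100.00 : 95.58.

26.16 : 100.00 : 95.58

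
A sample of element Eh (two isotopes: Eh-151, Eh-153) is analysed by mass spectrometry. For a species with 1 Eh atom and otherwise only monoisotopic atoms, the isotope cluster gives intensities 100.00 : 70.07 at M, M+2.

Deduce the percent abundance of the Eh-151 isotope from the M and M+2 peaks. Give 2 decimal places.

Write p for the Eh-151 fraction. I(M+2)/I(M) = [C(1,1)·p^0·(1−p)] / p^1 = 1·(1−p)/p = 70.07/100.00 = 0.7007
(1−p)/p = 0.7007/1 = 0.7007  ⇒  p = 1/(1 + 0.7007) = 0.5880
Eh-151: 58.80%, Eh-153: 41.20%.

58.80%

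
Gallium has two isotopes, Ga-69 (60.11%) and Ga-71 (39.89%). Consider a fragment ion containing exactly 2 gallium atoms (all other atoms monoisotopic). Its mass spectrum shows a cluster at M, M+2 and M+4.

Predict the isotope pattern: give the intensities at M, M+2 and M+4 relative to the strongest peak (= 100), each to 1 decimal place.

75.3 : 100.0 : 33.2

Each Ga atom is independently Ga-69 (p = 0.6011) or Ga-71 (q = 0.3989); the cluster is the binomial expansion (p + q)^2.
P(M) = 0.6011^2 = 0.361321
P(M+2) = 2 × 0.6011^1 × 0.3989^1 = 0.479558
P(M+4) = 0.3989^2 = 0.159121
The M+2 peak is largest (0.479558); scaling to 100 gives 75.3 : 100.0 : 33.2.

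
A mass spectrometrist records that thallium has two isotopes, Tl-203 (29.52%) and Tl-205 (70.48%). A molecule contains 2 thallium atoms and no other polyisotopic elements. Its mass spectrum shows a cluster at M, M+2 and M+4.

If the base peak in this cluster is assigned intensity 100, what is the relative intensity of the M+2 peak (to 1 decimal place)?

83.8

(0.2952 + 0.7048)^2 gives M 0.0871, M+2 0.4161, M+4 0.4967; the largest is M+4.
P(M+4) = C(2,2) × 0.2952^0 × 0.7048^2 = 1 × 1.0000 × 0.49674304 = 0.496743 (base)
P(M+2) = C(2,1) × 0.2952^1 × 0.7048^1 = 2 × 0.2952 × 0.7048 = 0.416114
Relative intensity = 0.416114 / 0.496743 × 100 = 83.8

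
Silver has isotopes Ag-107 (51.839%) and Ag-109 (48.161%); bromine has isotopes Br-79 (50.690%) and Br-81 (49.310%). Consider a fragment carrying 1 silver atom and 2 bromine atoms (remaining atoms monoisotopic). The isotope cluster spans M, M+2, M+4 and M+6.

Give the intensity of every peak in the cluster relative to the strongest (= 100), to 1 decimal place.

Silver pattern (n=1): 0.51839 : 0.48161
Bromine pattern (n=2): 0.25694761 : 0.49990478 : 0.24314761
Convolve the two distributions (both contribute in 2-u steps):
  M: 0.51839×0.25694761 = 0.133199
  M+2: 0.51839×0.49990478 + 0.48161×0.25694761 = 0.382894
  M+4: 0.51839×0.24314761 + 0.48161×0.49990478 = 0.366804
  M+6: 0.48161×0.24314761 = 0.117102
Scale to base peak (0.382894) = 100: 34.8 : 100.0 : 95.8 : 30.6

34.8 : 100.0 : 95.8 : 30.6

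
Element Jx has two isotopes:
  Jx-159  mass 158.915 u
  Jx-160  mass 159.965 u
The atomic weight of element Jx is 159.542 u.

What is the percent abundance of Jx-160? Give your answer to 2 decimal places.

59.71%

Writing the weighted mean with unknown fraction x of Jx-159:
158.915·x + 159.965·(1 − x) = 159.542
(158.915 − 159.965)·x = 159.542 − 159.965
x = -0.423 / -1.050 = 0.40286 → 40.29% Jx-159, 59.71% Jx-160.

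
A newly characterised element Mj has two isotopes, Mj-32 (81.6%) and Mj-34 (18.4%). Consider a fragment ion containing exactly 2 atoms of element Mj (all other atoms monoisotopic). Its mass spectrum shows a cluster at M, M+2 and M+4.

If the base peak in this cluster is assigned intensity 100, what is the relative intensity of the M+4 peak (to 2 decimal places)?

(0.816 + 0.184)^2 gives M 0.6659, M+2 0.3003, M+4 0.0339; the largest is M.
P(M) = C(2,0) × 0.816^2 × 0.184^0 = 1 × 0.665856 × 1.0000 = 0.665856 (base)
P(M+4) = C(2,2) × 0.816^0 × 0.184^2 = 1 × 1.0000 × 0.033856 = 0.033856
Relative intensity = 0.033856 / 0.665856 × 100 = 5.08

5.08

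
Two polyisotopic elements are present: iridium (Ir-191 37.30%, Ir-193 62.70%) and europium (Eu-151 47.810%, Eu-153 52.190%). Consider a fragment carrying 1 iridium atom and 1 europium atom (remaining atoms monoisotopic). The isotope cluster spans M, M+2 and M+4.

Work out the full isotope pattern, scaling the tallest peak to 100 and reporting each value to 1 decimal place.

Iridium pattern (n=1): 0.3730 : 0.6270
Europium pattern (n=1): 0.4781 : 0.5219
Convolve the two distributions (both contribute in 2-u steps):
  M: 0.3730×0.4781 = 0.178331
  M+2: 0.3730×0.5219 + 0.6270×0.4781 = 0.494437
  M+4: 0.6270×0.5219 = 0.327231
Scale to base peak (0.494437) = 100: 36.1 : 100.0 : 66.2

36.1 : 100.0 : 66.2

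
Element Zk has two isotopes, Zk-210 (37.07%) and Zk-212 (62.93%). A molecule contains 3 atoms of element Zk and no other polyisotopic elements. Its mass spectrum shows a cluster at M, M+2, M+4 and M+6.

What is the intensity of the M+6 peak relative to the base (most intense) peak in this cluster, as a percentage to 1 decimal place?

(0.3707 + 0.6293)^3 gives M 0.0509, M+2 0.2594, M+4 0.4404, M+6 0.2492; the largest is M+4.
P(M+4) = C(3,2) × 0.3707^1 × 0.6293^2 = 3 × 0.3707 × 0.39601849 = 0.440412 (base)
P(M+6) = C(3,3) × 0.3707^0 × 0.6293^3 = 1 × 1.0000 × 0.24921444 = 0.249214
Relative intensity = 0.249214 / 0.440412 × 100 = 56.6

56.6%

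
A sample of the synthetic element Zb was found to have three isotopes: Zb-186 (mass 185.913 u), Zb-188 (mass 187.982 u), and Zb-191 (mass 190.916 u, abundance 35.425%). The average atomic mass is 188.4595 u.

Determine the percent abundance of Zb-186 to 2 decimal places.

The remaining 64.575% is split between Zb-186 (fraction x) and Zb-188 (fraction 0.64575 − x).
Substituting: 185.913x + 187.982(0.64575 − x) = 120.827507
(185.913 − 187.982)x = -0.5618695  ⇒  x = 0.27157, y = 0.37418
Zb-186: 27.16%, Zb-188: 37.42%.

27.16%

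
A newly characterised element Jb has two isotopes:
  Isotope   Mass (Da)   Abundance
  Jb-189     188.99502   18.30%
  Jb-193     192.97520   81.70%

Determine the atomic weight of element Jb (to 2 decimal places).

Weight each isotope mass by its fractional abundance: 0.1830 × 188.99502 + 0.8170 × 192.97520
= 34.586089 + 157.660738 = 192.246827 Da

192.25 Da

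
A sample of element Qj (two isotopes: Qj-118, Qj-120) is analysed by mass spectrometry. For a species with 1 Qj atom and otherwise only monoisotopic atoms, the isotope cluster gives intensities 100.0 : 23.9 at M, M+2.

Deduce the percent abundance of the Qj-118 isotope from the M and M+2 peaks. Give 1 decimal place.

Write p for the Qj-118 fraction. I(M+2)/I(M) = [C(1,1)·p^0·(1−p)] / p^1 = 1·(1−p)/p = 23.9/100.0 = 0.2390
(1−p)/p = 0.2390/1 = 0.2390  ⇒  p = 1/(1 + 0.2390) = 0.8071
Qj-118: 80.7%, Qj-120: 19.3%.

80.7%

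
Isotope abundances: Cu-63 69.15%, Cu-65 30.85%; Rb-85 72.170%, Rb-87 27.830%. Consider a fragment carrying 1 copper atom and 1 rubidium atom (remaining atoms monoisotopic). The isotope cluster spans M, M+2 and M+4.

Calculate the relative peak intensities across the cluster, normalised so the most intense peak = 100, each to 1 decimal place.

Copper pattern (n=1): 0.6915 : 0.3085
Rubidium pattern (n=1): 0.7217 : 0.2783
Convolve the two distributions (both contribute in 2-u steps):
  M: 0.6915×0.7217 = 0.499056
  M+2: 0.6915×0.2783 + 0.3085×0.7217 = 0.415089
  M+4: 0.3085×0.2783 = 0.085856
Scale to base peak (0.499056) = 100: 100.0 : 83.2 : 17.2

100.0 : 83.2 : 17.2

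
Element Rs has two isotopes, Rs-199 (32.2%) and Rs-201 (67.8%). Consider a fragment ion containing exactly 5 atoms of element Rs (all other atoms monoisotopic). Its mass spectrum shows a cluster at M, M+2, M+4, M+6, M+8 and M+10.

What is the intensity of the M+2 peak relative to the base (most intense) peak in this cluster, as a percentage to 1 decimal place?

Term probabilities: M 0.0035, M+2 0.0364, M+4 0.1535, M+6 0.3231, M+8 0.3402, M+10 0.1433. Base peak = M+8.
P(M+8) = C(5,4) × 0.322^1 × 0.678^4 = 5 × 0.3220 × 0.21130938 = 0.340208 (base)
P(M+2) = C(5,1) × 0.322^4 × 0.678^1 = 5 × 0.01075037 × 0.6780 = 0.036444
Relative intensity = 0.036444 / 0.340208 × 100 = 10.7

10.7%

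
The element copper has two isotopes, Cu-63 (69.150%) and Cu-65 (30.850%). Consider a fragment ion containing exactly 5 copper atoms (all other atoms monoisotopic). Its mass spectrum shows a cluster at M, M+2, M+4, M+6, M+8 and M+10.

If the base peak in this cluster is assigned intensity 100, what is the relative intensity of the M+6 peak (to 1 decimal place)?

39.8

Binomial terms of (0.69150 + 0.30850)^5: M 0.1581, M+2 0.3527, M+4 0.3147, M+6 0.1404, M+8 0.0313, M+10 0.0028 → M+2 is the base peak.
P(M+2) = C(5,1) × 0.69150^4 × 0.30850^1 = 5 × 0.2286487 × 0.3085 = 0.352691 (base)
P(M+6) = C(5,3) × 0.69150^2 × 0.30850^3 = 10 × 0.47817225 × 0.02936064 = 0.140394
Relative intensity = 0.140394 / 0.352691 × 100 = 39.8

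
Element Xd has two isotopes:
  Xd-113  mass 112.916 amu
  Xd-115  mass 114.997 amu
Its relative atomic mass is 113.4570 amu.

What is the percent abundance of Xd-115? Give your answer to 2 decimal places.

With x = fraction of Xd-113 (so Xd-115 is 1 − x):
112.916·x + 114.997·(1 − x) = 113.4570
(112.916 − 114.997)·x = 113.4570 − 114.997
x = -1.5400 / -2.081 = 0.74003 → 74.00% Xd-113, 26.00% Xd-115.

26.00%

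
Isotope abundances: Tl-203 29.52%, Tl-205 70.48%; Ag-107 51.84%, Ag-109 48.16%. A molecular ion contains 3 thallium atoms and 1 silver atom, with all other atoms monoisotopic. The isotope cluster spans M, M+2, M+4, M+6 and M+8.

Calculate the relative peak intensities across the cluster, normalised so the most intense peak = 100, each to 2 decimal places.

3.39 : 27.43 : 80.53 : 100.00 : 42.86

Thallium pattern (n=3): 0.02572463 : 0.18425524 : 0.43991564 : 0.35010449
Silver pattern (n=1): 0.5184 : 0.4816
Convolve the two distributions (both contribute in 2-u steps):
  M: 0.02572463×0.5184 = 0.013336
  M+2: 0.02572463×0.4816 + 0.18425524×0.5184 = 0.107907
  M+4: 0.18425524×0.4816 + 0.43991564×0.5184 = 0.316790
  M+6: 0.43991564×0.4816 + 0.35010449×0.5184 = 0.393358
  M+8: 0.35010449×0.4816 = 0.168610
Scale to base peak (0.393358) = 100: 3.39 : 27.43 : 80.53 : 100.00 : 42.86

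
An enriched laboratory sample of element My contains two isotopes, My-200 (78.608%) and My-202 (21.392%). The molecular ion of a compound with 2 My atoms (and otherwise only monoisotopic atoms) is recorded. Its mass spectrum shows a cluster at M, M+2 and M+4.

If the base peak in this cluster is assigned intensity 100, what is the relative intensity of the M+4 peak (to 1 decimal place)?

(0.78608 + 0.21392)^2 gives M 0.6179, M+2 0.3363, M+4 0.0458; the largest is M.
P(M) = C(2,0) × 0.78608^2 × 0.21392^0 = 1 × 0.61792177 × 1.0000 = 0.617922 (base)
P(M+4) = C(2,2) × 0.78608^0 × 0.21392^2 = 1 × 1.0000 × 0.04576177 = 0.045762
Relative intensity = 0.045762 / 0.617922 × 100 = 7.4

7.4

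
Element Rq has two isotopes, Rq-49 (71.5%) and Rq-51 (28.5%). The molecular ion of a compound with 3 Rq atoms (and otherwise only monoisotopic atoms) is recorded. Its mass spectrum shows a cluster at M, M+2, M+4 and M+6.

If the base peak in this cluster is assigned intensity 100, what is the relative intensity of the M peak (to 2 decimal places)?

83.63

Term probabilities: M 0.3655, M+2 0.4371, M+4 0.1742, M+6 0.0231. Base peak = M+2.
P(M+2) = C(3,1) × 0.715^2 × 0.285^1 = 3 × 0.511225 × 0.2850 = 0.437097 (base)
P(M) = C(3,0) × 0.715^3 × 0.285^0 = 1 × 0.36552587 × 1.0000 = 0.365526
Relative intensity = 0.365526 / 0.437097 × 100 = 83.63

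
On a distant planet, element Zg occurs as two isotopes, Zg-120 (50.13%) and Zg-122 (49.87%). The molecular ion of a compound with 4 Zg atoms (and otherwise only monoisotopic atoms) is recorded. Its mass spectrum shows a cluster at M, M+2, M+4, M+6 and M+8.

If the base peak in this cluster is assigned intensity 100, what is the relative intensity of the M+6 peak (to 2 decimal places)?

(0.5013 + 0.4987)^4 gives M 0.0632, M+2 0.2513, M+4 0.3750, M+6 0.2487, M+8 0.0619; the largest is M+4.
P(M+4) = C(4,2) × 0.5013^2 × 0.4987^2 = 6 × 0.25130169 × 0.24870169 = 0.374995 (base)
P(M+6) = C(4,3) × 0.5013^1 × 0.4987^3 = 4 × 0.5013 × 0.12402753 = 0.248700
Relative intensity = 0.248700 / 0.374995 × 100 = 66.32

66.32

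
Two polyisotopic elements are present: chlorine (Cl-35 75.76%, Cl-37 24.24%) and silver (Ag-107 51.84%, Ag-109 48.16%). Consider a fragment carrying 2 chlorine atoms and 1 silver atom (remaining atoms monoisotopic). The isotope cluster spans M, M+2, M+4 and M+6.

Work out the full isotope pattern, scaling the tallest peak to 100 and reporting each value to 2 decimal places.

63.74 : 100.00 : 44.42 : 6.06

Chlorine pattern (n=2): 0.57395776 : 0.36728448 : 0.05875776
Silver pattern (n=1): 0.5184 : 0.4816
Convolve the two distributions (both contribute in 2-u steps):
  M: 0.57395776×0.5184 = 0.297540
  M+2: 0.57395776×0.4816 + 0.36728448×0.5184 = 0.466818
  M+4: 0.36728448×0.4816 + 0.05875776×0.5184 = 0.207344
  M+6: 0.05875776×0.4816 = 0.028298
Scale to base peak (0.466818) = 100: 63.74 : 100.00 : 44.42 : 6.06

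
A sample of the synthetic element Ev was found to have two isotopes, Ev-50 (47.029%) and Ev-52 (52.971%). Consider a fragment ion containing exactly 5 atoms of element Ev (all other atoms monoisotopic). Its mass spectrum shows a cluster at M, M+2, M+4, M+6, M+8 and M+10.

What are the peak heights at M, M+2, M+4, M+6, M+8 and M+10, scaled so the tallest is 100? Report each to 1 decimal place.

7.0 : 39.4 : 88.8 : 100.0 : 56.3 : 12.7

Each Ev atom is independently Ev-50 (p = 0.47029) or Ev-52 (q = 0.52971); the cluster is the binomial expansion (p + q)^5.
P(M) = 0.47029^5 = 0.023005
P(M+2) = 5 × 0.47029^4 × 0.52971^1 = 0.129560
P(M+4) = 10 × 0.47029^3 × 0.52971^2 = 0.291859
P(M+6) = 10 × 0.47029^2 × 0.52971^3 = 0.328735
P(M+8) = 5 × 0.47029^1 × 0.52971^4 = 0.185135
P(M+10) = 0.52971^5 = 0.041705
The M+6 peak is largest (0.328735); scaling to 100 gives 7.0 : 39.4 : 88.8 : 100.0 : 56.3 : 12.7.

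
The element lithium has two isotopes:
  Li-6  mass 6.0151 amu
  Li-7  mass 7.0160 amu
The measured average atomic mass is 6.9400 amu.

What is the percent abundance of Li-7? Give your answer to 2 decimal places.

92.41%

Let x be the fractional abundance of Li-6; then Li-7 has abundance 1 − x.
6.0151·x + 7.0160·(1 − x) = 6.9400
(6.0151 − 7.0160)·x = 6.9400 − 7.0160
x = -0.0760 / -1.0009 = 0.07593 → 7.59% Li-6, 92.41% Li-7.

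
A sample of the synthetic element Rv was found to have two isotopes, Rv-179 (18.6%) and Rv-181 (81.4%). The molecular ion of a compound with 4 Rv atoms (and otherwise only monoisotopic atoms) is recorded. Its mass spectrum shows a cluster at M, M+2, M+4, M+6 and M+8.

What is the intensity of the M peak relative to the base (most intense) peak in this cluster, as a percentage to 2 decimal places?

0.27%

(0.186 + 0.814)^4 gives M 0.0012, M+2 0.0210, M+4 0.1375, M+6 0.4013, M+8 0.4390; the largest is M+8.
P(M+8) = C(4,4) × 0.186^0 × 0.814^4 = 1 × 1.0000 × 0.43903346 = 0.439033 (base)
P(M) = C(4,0) × 0.186^4 × 0.814^0 = 1 × 0.00119688 × 1.0000 = 0.001197
Relative intensity = 0.001197 / 0.439033 × 100 = 0.27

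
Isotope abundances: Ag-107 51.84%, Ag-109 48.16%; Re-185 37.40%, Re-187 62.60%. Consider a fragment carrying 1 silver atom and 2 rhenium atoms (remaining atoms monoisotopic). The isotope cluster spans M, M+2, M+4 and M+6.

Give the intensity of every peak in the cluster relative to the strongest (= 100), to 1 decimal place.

Silver pattern (n=1): 0.5184 : 0.4816
Rhenium pattern (n=2): 0.139876 : 0.468248 : 0.391876
Convolve the two distributions (both contribute in 2-u steps):
  M: 0.5184×0.139876 = 0.072512
  M+2: 0.5184×0.468248 + 0.4816×0.139876 = 0.310104
  M+4: 0.5184×0.391876 + 0.4816×0.468248 = 0.428657
  M+6: 0.4816×0.391876 = 0.188727
Scale to base peak (0.428657) = 100: 16.9 : 72.3 : 100.0 : 44.0

16.9 : 72.3 : 100.0 : 44.0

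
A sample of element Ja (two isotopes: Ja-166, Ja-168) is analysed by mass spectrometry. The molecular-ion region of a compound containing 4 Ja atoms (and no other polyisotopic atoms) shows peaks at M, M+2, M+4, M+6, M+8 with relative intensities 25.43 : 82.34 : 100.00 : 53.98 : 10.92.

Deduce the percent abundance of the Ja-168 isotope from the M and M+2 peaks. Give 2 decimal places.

44.74%

Write p for the Ja-166 fraction. I(M+2)/I(M) = [C(4,1)·p^3·(1−p)] / p^4 = 4·(1−p)/p = 82.34/25.43 = 3.2379
(1−p)/p = 3.2379/4 = 0.8095  ⇒  p = 1/(1 + 0.8095) = 0.5526
Ja-166: 55.26%, Ja-168: 44.74%.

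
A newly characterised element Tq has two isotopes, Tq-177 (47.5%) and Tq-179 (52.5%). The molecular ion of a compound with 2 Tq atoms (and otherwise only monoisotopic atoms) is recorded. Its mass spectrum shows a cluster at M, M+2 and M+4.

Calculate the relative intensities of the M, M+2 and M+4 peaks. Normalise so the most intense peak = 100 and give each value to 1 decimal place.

Each Tq atom is independently Tq-177 (p = 0.475) or Tq-179 (q = 0.525); the cluster is the binomial expansion (p + q)^2.
P(M) = 0.475^2 = 0.225625
P(M+2) = 2 × 0.475^1 × 0.525^1 = 0.498750
P(M+4) = 0.525^2 = 0.275625
The M+2 peak is largest (0.498750); scaling to 100 gives 45.2 : 100.0 : 55.3.

45.2 : 100.0 : 55.3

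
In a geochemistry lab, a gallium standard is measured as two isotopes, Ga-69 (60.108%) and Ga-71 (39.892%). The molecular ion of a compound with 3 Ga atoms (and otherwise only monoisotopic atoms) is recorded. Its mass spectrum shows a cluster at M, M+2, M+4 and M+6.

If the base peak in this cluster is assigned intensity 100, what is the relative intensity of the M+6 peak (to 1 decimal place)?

Binomial terms of (0.60108 + 0.39892)^3: M 0.2172, M+2 0.4324, M+4 0.2870, M+6 0.0635 → M+2 is the base peak.
P(M+2) = C(3,1) × 0.60108^2 × 0.39892^1 = 3 × 0.36129717 × 0.39892 = 0.432386 (base)
P(M+6) = C(3,3) × 0.60108^0 × 0.39892^3 = 1 × 1.0000 × 0.063483 = 0.063483
Relative intensity = 0.063483 / 0.432386 × 100 = 14.7

14.7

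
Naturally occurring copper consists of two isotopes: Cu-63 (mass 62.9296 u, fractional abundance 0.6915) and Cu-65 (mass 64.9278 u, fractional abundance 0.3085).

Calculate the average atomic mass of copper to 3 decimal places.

Ar = Σ fᵢ·mᵢ = 0.6915 × 62.9296 + 0.3085 × 64.9278
= 43.51582 + 20.03023 = 63.54605 u

63.546 u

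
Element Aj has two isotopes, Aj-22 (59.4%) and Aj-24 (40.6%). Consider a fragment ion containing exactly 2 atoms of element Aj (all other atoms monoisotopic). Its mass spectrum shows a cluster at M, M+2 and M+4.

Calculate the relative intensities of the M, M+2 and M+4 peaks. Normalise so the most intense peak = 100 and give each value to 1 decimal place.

73.2 : 100.0 : 34.2

Each Aj atom is independently Aj-22 (p = 0.594) or Aj-24 (q = 0.406); the cluster is the binomial expansion (p + q)^2.
P(M) = 0.594^2 = 0.352836
P(M+2) = 2 × 0.594^1 × 0.406^1 = 0.482328
P(M+4) = 0.406^2 = 0.164836
The M+2 peak is largest (0.482328); scaling to 100 gives 73.2 : 100.0 : 34.2.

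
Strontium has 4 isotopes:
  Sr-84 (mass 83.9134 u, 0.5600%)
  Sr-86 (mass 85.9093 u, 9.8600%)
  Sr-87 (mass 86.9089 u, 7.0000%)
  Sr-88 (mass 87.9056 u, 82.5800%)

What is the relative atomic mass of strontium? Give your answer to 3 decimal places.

87.617 u

The abundance-weighted mean is 0.005600 × 83.9134 + 0.098600 × 85.9093 + 0.070000 × 86.9089 + 0.825800 × 87.9056
= 0.46992 + 8.47066 + 6.08362 + 72.59244 = 87.61664 u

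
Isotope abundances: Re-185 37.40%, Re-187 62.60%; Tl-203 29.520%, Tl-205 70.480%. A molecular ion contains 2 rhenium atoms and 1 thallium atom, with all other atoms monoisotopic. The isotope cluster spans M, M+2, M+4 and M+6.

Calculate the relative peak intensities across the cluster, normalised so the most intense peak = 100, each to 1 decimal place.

9.3 : 53.1 : 100.0 : 62.0

Rhenium pattern (n=2): 0.139876 : 0.468248 : 0.391876
Thallium pattern (n=1): 0.2952 : 0.7048
Convolve the two distributions (both contribute in 2-u steps):
  M: 0.139876×0.2952 = 0.041291
  M+2: 0.139876×0.7048 + 0.468248×0.2952 = 0.236811
  M+4: 0.468248×0.7048 + 0.391876×0.2952 = 0.445703
  M+6: 0.391876×0.7048 = 0.276194
Scale to base peak (0.445703) = 100: 9.3 : 53.1 : 100.0 : 62.0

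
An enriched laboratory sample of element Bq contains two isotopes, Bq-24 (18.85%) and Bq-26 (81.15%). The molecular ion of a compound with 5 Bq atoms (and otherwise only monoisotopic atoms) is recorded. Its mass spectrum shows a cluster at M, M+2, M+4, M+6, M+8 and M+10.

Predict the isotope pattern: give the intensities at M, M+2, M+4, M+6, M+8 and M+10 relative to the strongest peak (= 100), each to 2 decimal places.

0.06 : 1.25 : 10.79 : 46.46 : 100.00 : 86.10

Each Bq atom is independently Bq-24 (p = 0.1885) or Bq-26 (q = 0.8115); the cluster is the binomial expansion (p + q)^5.
P(M) = 0.1885^5 = 0.000238
P(M+2) = 5 × 0.1885^4 × 0.8115^1 = 0.005123
P(M+4) = 10 × 0.1885^3 × 0.8115^2 = 0.044107
P(M+6) = 10 × 0.1885^2 × 0.8115^3 = 0.189884
P(M+8) = 5 × 0.1885^1 × 0.8115^4 = 0.408729
P(M+10) = 0.8115^5 = 0.351919
The M+8 peak is largest (0.408729); scaling to 100 gives 0.06 : 1.25 : 10.79 : 46.46 : 100.00 : 86.10.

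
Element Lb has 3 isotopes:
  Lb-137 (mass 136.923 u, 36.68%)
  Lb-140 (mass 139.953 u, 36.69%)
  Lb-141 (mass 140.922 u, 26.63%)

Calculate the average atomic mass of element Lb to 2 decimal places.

139.10 u

Ar = Σ fᵢ·mᵢ = 0.3668 × 136.923 + 0.3669 × 139.953 + 0.2663 × 140.922
= 50.2234 + 51.3488 + 37.5275 = 139.0997 u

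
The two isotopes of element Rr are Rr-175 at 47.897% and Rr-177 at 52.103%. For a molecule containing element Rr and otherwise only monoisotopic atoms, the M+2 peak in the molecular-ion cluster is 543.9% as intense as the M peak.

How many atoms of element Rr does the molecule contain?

5

For n independent Rr atoms, I(M+2)/I(M) = n · (abundance Rr-177) / (abundance Rr-175) = n · 0.52103/0.47897.
n = 5.439 × 0.47897/0.52103 = 5.00 ≈ 5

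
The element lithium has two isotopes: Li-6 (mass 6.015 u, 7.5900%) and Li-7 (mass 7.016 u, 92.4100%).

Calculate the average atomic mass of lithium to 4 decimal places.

6.9400 u

Ar = Σ fᵢ·mᵢ = 0.075900 × 6.015 + 0.924100 × 7.016
= 0.45654 + 6.48349 = 6.94003 u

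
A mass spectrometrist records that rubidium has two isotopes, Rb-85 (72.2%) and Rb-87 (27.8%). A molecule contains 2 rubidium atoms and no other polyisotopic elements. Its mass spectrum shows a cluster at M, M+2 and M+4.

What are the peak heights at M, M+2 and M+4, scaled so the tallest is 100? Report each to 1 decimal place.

The 2 Rb atoms are independent, so intensities follow the terms of (0.722 + 0.278)^2.
P(M) = 0.722^2 = 0.521284
P(M+2) = 2 × 0.722^1 × 0.278^1 = 0.401432
P(M+4) = 0.278^2 = 0.077284
The M peak is largest (0.521284); scaling to 100 gives 100.0 : 77.0 : 14.8.

100.0 : 77.0 : 14.8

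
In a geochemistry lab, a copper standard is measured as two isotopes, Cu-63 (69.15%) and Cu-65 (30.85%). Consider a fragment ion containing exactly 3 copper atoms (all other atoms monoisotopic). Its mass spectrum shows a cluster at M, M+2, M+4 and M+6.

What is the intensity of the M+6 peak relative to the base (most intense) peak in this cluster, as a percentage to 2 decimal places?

Term probabilities: M 0.3307, M+2 0.4425, M+4 0.1974, M+6 0.0294. Base peak = M+2.
P(M+2) = C(3,1) × 0.6915^2 × 0.3085^1 = 3 × 0.47817225 × 0.3085 = 0.442548 (base)
P(M+6) = C(3,3) × 0.6915^0 × 0.3085^3 = 1 × 1.0000 × 0.02936064 = 0.029361
Relative intensity = 0.029361 / 0.442548 × 100 = 6.63

6.63%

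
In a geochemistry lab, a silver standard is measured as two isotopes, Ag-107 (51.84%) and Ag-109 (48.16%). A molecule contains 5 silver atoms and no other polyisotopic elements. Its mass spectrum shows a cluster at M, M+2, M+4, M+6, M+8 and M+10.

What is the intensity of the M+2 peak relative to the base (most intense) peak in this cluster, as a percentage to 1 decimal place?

53.8%

Term probabilities: M 0.0374, M+2 0.1739, M+4 0.3231, M+6 0.3002, M+8 0.1394, M+10 0.0259. Base peak = M+4.
P(M+4) = C(5,2) × 0.5184^3 × 0.4816^2 = 10 × 0.13931407 × 0.23193856 = 0.323123 (base)
P(M+2) = C(5,1) × 0.5184^4 × 0.4816^1 = 5 × 0.07222041 × 0.4816 = 0.173907
Relative intensity = 0.173907 / 0.323123 × 100 = 53.8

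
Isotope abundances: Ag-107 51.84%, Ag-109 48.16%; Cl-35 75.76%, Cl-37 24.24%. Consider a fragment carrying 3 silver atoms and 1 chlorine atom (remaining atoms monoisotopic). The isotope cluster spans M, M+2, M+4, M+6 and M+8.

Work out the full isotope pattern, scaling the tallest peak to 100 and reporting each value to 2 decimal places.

Silver pattern (n=3): 0.13931407 : 0.38827347 : 0.36071085 : 0.11170161
Chlorine pattern (n=1): 0.7576 : 0.2424
Convolve the two distributions (both contribute in 2-u steps):
  M: 0.13931407×0.7576 = 0.105544
  M+2: 0.13931407×0.2424 + 0.38827347×0.7576 = 0.327926
  M+4: 0.38827347×0.2424 + 0.36071085×0.7576 = 0.367392
  M+6: 0.36071085×0.2424 + 0.11170161×0.7576 = 0.172061
  M+8: 0.11170161×0.2424 = 0.027076
Scale to base peak (0.367392) = 100: 28.73 : 89.26 : 100.00 : 46.83 : 7.37

28.73 : 89.26 : 100.00 : 46.83 : 7.37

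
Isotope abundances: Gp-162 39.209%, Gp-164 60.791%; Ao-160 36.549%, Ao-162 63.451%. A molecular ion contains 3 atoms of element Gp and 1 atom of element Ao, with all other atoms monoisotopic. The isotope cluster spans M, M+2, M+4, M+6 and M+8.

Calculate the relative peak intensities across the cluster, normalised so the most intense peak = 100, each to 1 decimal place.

6.2 : 39.3 : 94.1 : 100.0 : 39.8

Element Gp pattern (n=3): 0.06027779 : 0.28037034 : 0.43469595 : 0.22465592
Element Ao pattern (n=1): 0.36549 : 0.63451
Convolve the two distributions (both contribute in 2-u steps):
  M: 0.06027779×0.36549 = 0.022031
  M+2: 0.06027779×0.63451 + 0.28037034×0.36549 = 0.140719
  M+4: 0.28037034×0.63451 + 0.43469595×0.36549 = 0.336775
  M+6: 0.43469595×0.63451 + 0.22465592×0.36549 = 0.357928
  M+8: 0.22465592×0.63451 = 0.142546
Scale to base peak (0.357928) = 100: 6.2 : 39.3 : 94.1 : 100.0 : 39.8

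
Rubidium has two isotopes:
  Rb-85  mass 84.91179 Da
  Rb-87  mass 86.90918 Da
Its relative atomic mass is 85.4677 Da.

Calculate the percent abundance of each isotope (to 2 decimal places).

Let x be the fractional abundance of Rb-85; then Rb-87 has abundance 1 − x.
84.91179·x + 86.90918·(1 − x) = 85.4677
(84.91179 − 86.90918)·x = 85.4677 − 86.90918
x = -1.44148 / -1.99739 = 0.72168 → 72.17% Rb-85, 27.83% Rb-87.

Rb-85: 72.17%, Rb-87: 27.83%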